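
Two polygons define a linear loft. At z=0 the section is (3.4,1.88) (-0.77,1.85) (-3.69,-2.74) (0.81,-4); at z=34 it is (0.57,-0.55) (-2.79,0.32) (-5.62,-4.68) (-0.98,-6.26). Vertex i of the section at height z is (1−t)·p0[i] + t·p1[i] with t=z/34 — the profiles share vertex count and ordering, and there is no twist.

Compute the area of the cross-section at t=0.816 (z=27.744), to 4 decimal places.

Area at t=0.816: 24.2130

Cross-section at t=0.816: each vertex is (1-t)·p0[i] + t·p1[i].
  v1: (1-0.816)·(3.4,1.88) + 0.816·(0.57,-0.55) = (1.0907,-0.1029)
  v2: (1-0.816)·(-0.77,1.85) + 0.816·(-2.79,0.32) = (-2.4183,0.6015)
  v3: (1-0.816)·(-3.69,-2.74) + 0.816·(-5.62,-4.68) = (-5.2649,-4.3230)
  v4: (1-0.816)·(0.81,-4) + 0.816·(-0.98,-6.26) = (-0.6506,-5.8442)
Shoelace sum Σ(x_i·y_{i+1} − x_{i+1}·y_i):
  i=1: 1.0907·0.6015 − -2.4183·-0.1029 = +0.4073 (running +0.4073)
  i=2: -2.4183·-4.3230 − -5.2649·0.6015 = +13.6214 (running +14.0287)
  i=3: -5.2649·-5.8442 − -0.6506·-4.3230 = +27.9561 (running +41.9848)
  i=4: -0.6506·-0.1029 − 1.0907·-5.8442 = +6.4413 (running +48.4261)
Area = |Σ|/2 = |48.4261|/2 = 24.2130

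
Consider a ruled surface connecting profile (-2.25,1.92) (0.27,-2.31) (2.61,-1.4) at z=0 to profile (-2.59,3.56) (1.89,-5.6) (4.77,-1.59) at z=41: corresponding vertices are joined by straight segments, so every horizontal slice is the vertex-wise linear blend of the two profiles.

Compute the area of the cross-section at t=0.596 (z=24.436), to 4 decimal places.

Cross-section at t=0.596: each vertex is (1-t)·p0[i] + t·p1[i].
  v1: (1-0.596)·(-2.25,1.92) + 0.596·(-2.59,3.56) = (-2.4526,2.8974)
  v2: (1-0.596)·(0.27,-2.31) + 0.596·(1.89,-5.6) = (1.2355,-4.2708)
  v3: (1-0.596)·(2.61,-1.4) + 0.596·(4.77,-1.59) = (3.8974,-1.5132)
Shoelace sum Σ(x_i·y_{i+1} − x_{i+1}·y_i):
  i=1: -2.4526·-4.2708 − 1.2355·2.8974 = +6.8950 (running +6.8950)
  i=2: 1.2355·-1.5132 − 3.8974·-4.2708 = +14.7754 (running +21.6704)
  i=3: 3.8974·2.8974 − -2.4526·-1.5132 = +7.5809 (running +29.2513)
Area = |Σ|/2 = |29.2513|/2 = 14.6256

Area at t=0.596: 14.6256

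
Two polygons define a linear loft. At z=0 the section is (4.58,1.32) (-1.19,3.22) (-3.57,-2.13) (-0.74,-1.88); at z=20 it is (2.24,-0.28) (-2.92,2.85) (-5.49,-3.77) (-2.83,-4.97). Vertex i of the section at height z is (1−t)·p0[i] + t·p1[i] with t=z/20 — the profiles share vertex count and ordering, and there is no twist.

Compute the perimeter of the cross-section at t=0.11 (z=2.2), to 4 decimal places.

Cross-section at t=0.11: each vertex is (1-t)·p0[i] + t·p1[i].
  v1: (1-0.11)·(4.58,1.32) + 0.11·(2.24,-0.28) = (4.3226,1.1440)
  v2: (1-0.11)·(-1.19,3.22) + 0.11·(-2.92,2.85) = (-1.3803,3.1793)
  v3: (1-0.11)·(-3.57,-2.13) + 0.11·(-5.49,-3.77) = (-3.7812,-2.3104)
  v4: (1-0.11)·(-0.74,-1.88) + 0.11·(-2.83,-4.97) = (-0.9699,-2.2199)
Perimeter = Σ |v_{i+1} − v_i|:
  edge 1→2: √(-5.7029² + 2.0353²) = 6.0552 (running 6.0552)
  edge 2→3: √(-2.4009² + -5.4897²) = 5.9918 (running 12.0470)
  edge 3→4: √(2.8113² + 0.0905²) = 2.8128 (running 14.8597)
  edge 4→1: √(5.2925² + 3.3639²) = 6.2711 (running 21.1308)
Perimeter = 21.1308

Perimeter at t=0.11: 21.1308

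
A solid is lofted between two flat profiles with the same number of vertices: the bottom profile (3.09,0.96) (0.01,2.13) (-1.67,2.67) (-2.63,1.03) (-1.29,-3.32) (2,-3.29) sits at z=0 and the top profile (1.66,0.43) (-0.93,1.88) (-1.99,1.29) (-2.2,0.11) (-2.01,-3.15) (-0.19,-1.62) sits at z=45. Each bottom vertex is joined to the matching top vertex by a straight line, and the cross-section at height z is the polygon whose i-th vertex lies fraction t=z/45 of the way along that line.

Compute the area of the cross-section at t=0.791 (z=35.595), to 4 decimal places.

Area at t=0.791: 13.0728

Cross-section at t=0.791: each vertex is (1-t)·p0[i] + t·p1[i].
  v1: (1-0.791)·(3.09,0.96) + 0.791·(1.66,0.43) = (1.9589,0.5408)
  v2: (1-0.791)·(0.01,2.13) + 0.791·(-0.93,1.88) = (-0.7335,1.9322)
  v3: (1-0.791)·(-1.67,2.67) + 0.791·(-1.99,1.29) = (-1.9231,1.5784)
  v4: (1-0.791)·(-2.63,1.03) + 0.791·(-2.2,0.11) = (-2.2899,0.3023)
  v5: (1-0.791)·(-1.29,-3.32) + 0.791·(-2.01,-3.15) = (-1.8595,-3.1855)
  v6: (1-0.791)·(2,-3.29) + 0.791·(-0.19,-1.62) = (0.2677,-1.9690)
Shoelace sum Σ(x_i·y_{i+1} − x_{i+1}·y_i):
  i=1: 1.9589·1.9322 − -0.7335·0.5408 = +4.1817 (running +4.1817)
  i=2: -0.7335·1.5784 − -1.9231·1.9322 = +2.5581 (running +6.7398)
  i=3: -1.9231·0.3023 − -2.2899·1.5784 = +3.0331 (running +9.7729)
  i=4: -2.2899·-3.1855 − -1.8595·0.3023 = +7.8565 (running +17.6294)
  i=5: -1.8595·-1.9690 − 0.2677·-3.1855 = +4.5142 (running +22.1437)
  i=6: 0.2677·0.5408 − 1.9589·-1.9690 = +4.0018 (running +26.1455)
Area = |Σ|/2 = |26.1455|/2 = 13.0728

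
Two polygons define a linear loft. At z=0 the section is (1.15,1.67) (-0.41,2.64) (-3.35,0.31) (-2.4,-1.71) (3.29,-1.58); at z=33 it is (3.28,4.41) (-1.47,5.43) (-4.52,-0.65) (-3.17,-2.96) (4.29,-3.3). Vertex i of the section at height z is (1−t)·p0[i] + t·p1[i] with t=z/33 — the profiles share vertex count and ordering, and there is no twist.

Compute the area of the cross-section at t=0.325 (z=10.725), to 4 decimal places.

Cross-section at t=0.325: each vertex is (1-t)·p0[i] + t·p1[i].
  v1: (1-0.325)·(1.15,1.67) + 0.325·(3.28,4.41) = (1.8422,2.5605)
  v2: (1-0.325)·(-0.41,2.64) + 0.325·(-1.47,5.43) = (-0.7545,3.5468)
  v3: (1-0.325)·(-3.35,0.31) + 0.325·(-4.52,-0.65) = (-3.7303,-0.0020)
  v4: (1-0.325)·(-2.4,-1.71) + 0.325·(-3.17,-2.96) = (-2.6503,-2.1162)
  v5: (1-0.325)·(3.29,-1.58) + 0.325·(4.29,-3.3) = (3.6150,-2.1390)
Shoelace sum Σ(x_i·y_{i+1} − x_{i+1}·y_i):
  i=1: 1.8422·3.5468 − -0.7545·2.5605 = +8.4659 (running +8.4659)
  i=2: -0.7545·-0.0020 − -3.7303·3.5468 = +13.2318 (running +21.6977)
  i=3: -3.7303·-2.1162 − -2.6503·-0.0020 = +7.8888 (running +29.5865)
  i=4: -2.6503·-2.1390 − 3.6150·-2.1162 = +13.3191 (running +42.9056)
  i=5: 3.6150·2.5605 − 1.8422·-2.1390 = +13.1968 (running +56.1024)
Area = |Σ|/2 = |56.1024|/2 = 28.0512

Area at t=0.325: 28.0512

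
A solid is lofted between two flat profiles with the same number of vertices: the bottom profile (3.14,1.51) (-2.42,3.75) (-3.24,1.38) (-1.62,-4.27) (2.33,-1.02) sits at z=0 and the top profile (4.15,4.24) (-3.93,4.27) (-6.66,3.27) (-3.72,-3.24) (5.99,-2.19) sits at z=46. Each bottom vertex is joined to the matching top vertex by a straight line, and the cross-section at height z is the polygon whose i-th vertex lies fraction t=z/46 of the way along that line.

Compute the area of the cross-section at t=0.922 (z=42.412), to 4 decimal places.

Area at t=0.922: 68.9802

Cross-section at t=0.922: each vertex is (1-t)·p0[i] + t·p1[i].
  v1: (1-0.922)·(3.14,1.51) + 0.922·(4.15,4.24) = (4.0712,4.0271)
  v2: (1-0.922)·(-2.42,3.75) + 0.922·(-3.93,4.27) = (-3.8122,4.2294)
  v3: (1-0.922)·(-3.24,1.38) + 0.922·(-6.66,3.27) = (-6.3932,3.1226)
  v4: (1-0.922)·(-1.62,-4.27) + 0.922·(-3.72,-3.24) = (-3.5562,-3.3203)
  v5: (1-0.922)·(2.33,-1.02) + 0.922·(5.99,-2.19) = (5.7045,-2.0987)
Shoelace sum Σ(x_i·y_{i+1} − x_{i+1}·y_i):
  i=1: 4.0712·4.2294 − -3.8122·4.0271 = +32.5710 (running +32.5710)
  i=2: -3.8122·3.1226 − -6.3932·4.2294 = +15.1359 (running +47.7069)
  i=3: -6.3932·-3.3203 − -3.5562·3.1226 = +32.3322 (running +80.0391)
  i=4: -3.5562·-2.0987 − 5.7045·-3.3203 = +26.4045 (running +106.4436)
  i=5: 5.7045·4.0271 − 4.0712·-2.0987 = +31.5169 (running +137.9605)
Area = |Σ|/2 = |137.9605|/2 = 68.9802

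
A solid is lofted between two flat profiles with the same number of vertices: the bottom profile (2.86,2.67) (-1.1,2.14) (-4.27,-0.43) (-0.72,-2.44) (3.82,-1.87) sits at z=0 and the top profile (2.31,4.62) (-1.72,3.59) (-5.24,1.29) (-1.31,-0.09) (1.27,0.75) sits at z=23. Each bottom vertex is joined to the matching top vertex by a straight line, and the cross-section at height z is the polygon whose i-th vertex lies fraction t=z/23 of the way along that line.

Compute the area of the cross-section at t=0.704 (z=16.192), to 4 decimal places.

Cross-section at t=0.704: each vertex is (1-t)·p0[i] + t·p1[i].
  v1: (1-0.704)·(2.86,2.67) + 0.704·(2.31,4.62) = (2.4728,4.0428)
  v2: (1-0.704)·(-1.1,2.14) + 0.704·(-1.72,3.59) = (-1.5365,3.1608)
  v3: (1-0.704)·(-4.27,-0.43) + 0.704·(-5.24,1.29) = (-4.9529,0.7809)
  v4: (1-0.704)·(-0.72,-2.44) + 0.704·(-1.31,-0.09) = (-1.1354,-0.7856)
  v5: (1-0.704)·(3.82,-1.87) + 0.704·(1.27,0.75) = (2.0248,-0.0255)
Shoelace sum Σ(x_i·y_{i+1} − x_{i+1}·y_i):
  i=1: 2.4728·3.1608 − -1.5365·4.0428 = +14.0277 (running +14.0277)
  i=2: -1.5365·0.7809 − -4.9529·3.1608 = +14.4553 (running +28.4830)
  i=3: -4.9529·-0.7856 − -1.1354·0.7809 = +4.7776 (running +33.2605)
  i=4: -1.1354·-0.0255 − 2.0248·-0.7856 = +1.6197 (running +34.8802)
  i=5: 2.0248·4.0428 − 2.4728·-0.0255 = +8.2490 (running +43.1292)
Area = |Σ|/2 = |43.1292|/2 = 21.5646

Area at t=0.704: 21.5646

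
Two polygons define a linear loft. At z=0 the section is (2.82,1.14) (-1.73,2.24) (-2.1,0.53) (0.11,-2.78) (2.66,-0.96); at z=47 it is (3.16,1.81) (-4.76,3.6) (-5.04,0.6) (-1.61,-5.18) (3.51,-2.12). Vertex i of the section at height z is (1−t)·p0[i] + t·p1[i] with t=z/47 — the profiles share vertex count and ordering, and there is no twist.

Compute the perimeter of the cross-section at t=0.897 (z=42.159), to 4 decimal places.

Cross-section at t=0.897: each vertex is (1-t)·p0[i] + t·p1[i].
  v1: (1-0.897)·(2.82,1.14) + 0.897·(3.16,1.81) = (3.1250,1.7410)
  v2: (1-0.897)·(-1.73,2.24) + 0.897·(-4.76,3.6) = (-4.4479,3.4599)
  v3: (1-0.897)·(-2.1,0.53) + 0.897·(-5.04,0.6) = (-4.7372,0.5928)
  v4: (1-0.897)·(0.11,-2.78) + 0.897·(-1.61,-5.18) = (-1.4328,-4.9328)
  v5: (1-0.897)·(2.66,-0.96) + 0.897·(3.51,-2.12) = (3.4224,-2.0005)
Perimeter = Σ |v_{i+1} − v_i|:
  edge 1→2: √(-7.5729² + 1.7189²) = 7.7655 (running 7.7655)
  edge 2→3: √(-0.2893² + -2.8671²) = 2.8817 (running 10.6472)
  edge 3→4: √(3.3043² + -5.5256²) = 6.4382 (running 17.0854)
  edge 4→5: √(4.8553² + 2.9323²) = 5.6720 (running 22.7575)
  edge 5→1: √(-0.2975² + 3.7415²) = 3.7533 (running 26.5108)
Perimeter = 26.5108

Perimeter at t=0.897: 26.5108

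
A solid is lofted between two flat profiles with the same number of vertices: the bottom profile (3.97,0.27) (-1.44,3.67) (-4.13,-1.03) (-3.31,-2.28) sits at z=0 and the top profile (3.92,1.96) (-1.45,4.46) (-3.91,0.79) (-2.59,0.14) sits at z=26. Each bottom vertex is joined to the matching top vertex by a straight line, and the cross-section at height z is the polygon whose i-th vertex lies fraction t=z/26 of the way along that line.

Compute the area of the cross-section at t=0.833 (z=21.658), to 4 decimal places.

Cross-section at t=0.833: each vertex is (1-t)·p0[i] + t·p1[i].
  v1: (1-0.833)·(3.97,0.27) + 0.833·(3.92,1.96) = (3.9284,1.6778)
  v2: (1-0.833)·(-1.44,3.67) + 0.833·(-1.45,4.46) = (-1.4483,4.3281)
  v3: (1-0.833)·(-4.13,-1.03) + 0.833·(-3.91,0.79) = (-3.9467,0.4861)
  v4: (1-0.833)·(-3.31,-2.28) + 0.833·(-2.59,0.14) = (-2.7102,-0.2641)
Shoelace sum Σ(x_i·y_{i+1} − x_{i+1}·y_i):
  i=1: 3.9284·4.3281 − -1.4483·1.6778 = +19.4321 (running +19.4321)
  i=2: -1.4483·0.4861 − -3.9467·4.3281 = +16.3778 (running +35.8099)
  i=3: -3.9467·-0.2641 − -2.7102·0.4861 = +2.3598 (running +38.1698)
  i=4: -2.7102·1.6778 − 3.9284·-0.2641 = -3.5095 (running +34.6602)
Area = |Σ|/2 = |34.6602|/2 = 17.3301

Area at t=0.833: 17.3301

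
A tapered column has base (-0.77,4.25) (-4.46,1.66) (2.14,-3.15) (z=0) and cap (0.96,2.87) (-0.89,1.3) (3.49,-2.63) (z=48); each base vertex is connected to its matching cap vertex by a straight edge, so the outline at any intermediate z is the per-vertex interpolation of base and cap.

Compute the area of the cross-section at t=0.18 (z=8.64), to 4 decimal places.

Cross-section at t=0.18: each vertex is (1-t)·p0[i] + t·p1[i].
  v1: (1-0.18)·(-0.77,4.25) + 0.18·(0.96,2.87) = (-0.4586,4.0016)
  v2: (1-0.18)·(-4.46,1.66) + 0.18·(-0.89,1.3) = (-3.8174,1.5952)
  v3: (1-0.18)·(2.14,-3.15) + 0.18·(3.49,-2.63) = (2.3830,-3.0564)
Shoelace sum Σ(x_i·y_{i+1} − x_{i+1}·y_i):
  i=1: -0.4586·1.5952 − -3.8174·4.0016 = +14.5441 (running +14.5441)
  i=2: -3.8174·-3.0564 − 2.3830·1.5952 = +7.8661 (running +22.4103)
  i=3: 2.3830·4.0016 − -0.4586·-3.0564 = +8.1341 (running +30.5444)
Area = |Σ|/2 = |30.5444|/2 = 15.2722

Area at t=0.18: 15.2722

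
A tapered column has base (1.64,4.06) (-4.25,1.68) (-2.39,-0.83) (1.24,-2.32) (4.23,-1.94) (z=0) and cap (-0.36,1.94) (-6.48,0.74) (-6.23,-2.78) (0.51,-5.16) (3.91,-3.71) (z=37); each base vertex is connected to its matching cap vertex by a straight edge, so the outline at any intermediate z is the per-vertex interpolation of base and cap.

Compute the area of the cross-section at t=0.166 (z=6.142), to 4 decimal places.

Area at t=0.166: 33.1907

Cross-section at t=0.166: each vertex is (1-t)·p0[i] + t·p1[i].
  v1: (1-0.166)·(1.64,4.06) + 0.166·(-0.36,1.94) = (1.3080,3.7081)
  v2: (1-0.166)·(-4.25,1.68) + 0.166·(-6.48,0.74) = (-4.6202,1.5240)
  v3: (1-0.166)·(-2.39,-0.83) + 0.166·(-6.23,-2.78) = (-3.0274,-1.1537)
  v4: (1-0.166)·(1.24,-2.32) + 0.166·(0.51,-5.16) = (1.1188,-2.7914)
  v5: (1-0.166)·(4.23,-1.94) + 0.166·(3.91,-3.71) = (4.1769,-2.2338)
Shoelace sum Σ(x_i·y_{i+1} − x_{i+1}·y_i):
  i=1: 1.3080·1.5240 − -4.6202·3.7081 = +19.1253 (running +19.1253)
  i=2: -4.6202·-1.1537 − -3.0274·1.5240 = +9.9440 (running +29.0693)
  i=3: -3.0274·-2.7914 − 1.1188·-1.1537 = +9.7417 (running +38.8110)
  i=4: 1.1188·-2.2338 − 4.1769·-2.7914 = +9.1603 (running +47.9713)
  i=5: 4.1769·3.7081 − 1.3080·-2.2338 = +18.4100 (running +66.3813)
Area = |Σ|/2 = |66.3813|/2 = 33.1907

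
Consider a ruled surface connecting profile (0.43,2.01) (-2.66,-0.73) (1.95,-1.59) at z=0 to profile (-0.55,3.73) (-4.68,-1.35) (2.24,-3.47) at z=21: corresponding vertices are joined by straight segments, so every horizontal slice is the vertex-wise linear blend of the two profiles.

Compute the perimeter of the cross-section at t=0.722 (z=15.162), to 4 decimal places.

Cross-section at t=0.722: each vertex is (1-t)·p0[i] + t·p1[i].
  v1: (1-0.722)·(0.43,2.01) + 0.722·(-0.55,3.73) = (-0.2776,3.2518)
  v2: (1-0.722)·(-2.66,-0.73) + 0.722·(-4.68,-1.35) = (-4.1184,-1.1776)
  v3: (1-0.722)·(1.95,-1.59) + 0.722·(2.24,-3.47) = (2.1594,-2.9474)
Perimeter = Σ |v_{i+1} − v_i|:
  edge 1→2: √(-3.8409² + -4.4295²) = 5.8628 (running 5.8628)
  edge 2→3: √(6.2778² + -1.7697²) = 6.5225 (running 12.3853)
  edge 3→1: √(-2.4369² + 6.1992²) = 6.6610 (running 19.0463)
Perimeter = 19.0463

Perimeter at t=0.722: 19.0463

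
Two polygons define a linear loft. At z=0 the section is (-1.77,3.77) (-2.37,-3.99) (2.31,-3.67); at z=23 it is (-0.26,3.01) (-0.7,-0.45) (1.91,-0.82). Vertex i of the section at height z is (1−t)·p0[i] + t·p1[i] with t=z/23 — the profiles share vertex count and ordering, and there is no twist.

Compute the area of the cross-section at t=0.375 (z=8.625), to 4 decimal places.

Cross-section at t=0.375: each vertex is (1-t)·p0[i] + t·p1[i].
  v1: (1-0.375)·(-1.77,3.77) + 0.375·(-0.26,3.01) = (-1.2037,3.4850)
  v2: (1-0.375)·(-2.37,-3.99) + 0.375·(-0.7,-0.45) = (-1.7438,-2.6625)
  v3: (1-0.375)·(2.31,-3.67) + 0.375·(1.91,-0.82) = (2.1600,-2.6013)
Shoelace sum Σ(x_i·y_{i+1} − x_{i+1}·y_i):
  i=1: -1.2037·-2.6625 − -1.7438·3.4850 = +9.2820 (running +9.2820)
  i=2: -1.7438·-2.6013 − 2.1600·-2.6625 = +10.2869 (running +19.5689)
  i=3: 2.1600·3.4850 − -1.2037·-2.6013 = +4.3963 (running +23.9652)
Area = |Σ|/2 = |23.9652|/2 = 11.9826

Area at t=0.375: 11.9826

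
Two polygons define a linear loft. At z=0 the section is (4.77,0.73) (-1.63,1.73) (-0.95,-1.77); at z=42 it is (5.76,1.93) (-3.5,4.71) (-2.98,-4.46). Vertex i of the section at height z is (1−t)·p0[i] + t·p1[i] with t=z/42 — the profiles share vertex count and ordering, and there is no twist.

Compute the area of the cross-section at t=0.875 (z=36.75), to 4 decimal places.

Cross-section at t=0.875: each vertex is (1-t)·p0[i] + t·p1[i].
  v1: (1-0.875)·(4.77,0.73) + 0.875·(5.76,1.93) = (5.6363,1.7800)
  v2: (1-0.875)·(-1.63,1.73) + 0.875·(-3.5,4.71) = (-3.2662,4.3375)
  v3: (1-0.875)·(-0.95,-1.77) + 0.875·(-2.98,-4.46) = (-2.7262,-4.1238)
Shoelace sum Σ(x_i·y_{i+1} − x_{i+1}·y_i):
  i=1: 5.6363·4.3375 − -3.2662·1.7800 = +30.2612 (running +30.2612)
  i=2: -3.2662·-4.1238 − -2.7262·4.3375 = +25.2943 (running +55.5555)
  i=3: -2.7262·1.7800 − 5.6363·-4.1238 = +18.3898 (running +73.9452)
Area = |Σ|/2 = |73.9452|/2 = 36.9726

Area at t=0.875: 36.9726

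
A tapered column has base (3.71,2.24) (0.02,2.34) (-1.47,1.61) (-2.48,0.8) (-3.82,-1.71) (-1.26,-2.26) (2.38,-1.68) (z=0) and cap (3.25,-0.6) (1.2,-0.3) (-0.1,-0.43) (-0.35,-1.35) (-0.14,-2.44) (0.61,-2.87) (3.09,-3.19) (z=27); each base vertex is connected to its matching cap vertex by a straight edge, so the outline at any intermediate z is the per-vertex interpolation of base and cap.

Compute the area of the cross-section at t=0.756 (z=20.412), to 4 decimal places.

Cross-section at t=0.756: each vertex is (1-t)·p0[i] + t·p1[i].
  v1: (1-0.756)·(3.71,2.24) + 0.756·(3.25,-0.6) = (3.3622,0.0930)
  v2: (1-0.756)·(0.02,2.34) + 0.756·(1.2,-0.3) = (0.9121,0.3442)
  v3: (1-0.756)·(-1.47,1.61) + 0.756·(-0.1,-0.43) = (-0.4343,0.0678)
  v4: (1-0.756)·(-2.48,0.8) + 0.756·(-0.35,-1.35) = (-0.8697,-0.8254)
  v5: (1-0.756)·(-3.82,-1.71) + 0.756·(-0.14,-2.44) = (-1.0379,-2.2619)
  v6: (1-0.756)·(-1.26,-2.26) + 0.756·(0.61,-2.87) = (0.1537,-2.7212)
  v7: (1-0.756)·(2.38,-1.68) + 0.756·(3.09,-3.19) = (2.9168,-2.8216)
Shoelace sum Σ(x_i·y_{i+1} − x_{i+1}·y_i):
  i=1: 3.3622·0.3442 − 0.9121·0.0930 = +1.0724 (running +1.0724)
  i=2: 0.9121·0.0678 − -0.4343·0.3442 = +0.2113 (running +1.2836)
  i=3: -0.4343·-0.8254 − -0.8697·0.0678 = +0.4174 (running +1.7010)
  i=4: -0.8697·-2.2619 − -1.0379·-0.8254 = +1.1105 (running +2.8115)
  i=5: -1.0379·-2.7212 − 0.1537·-2.2619 = +3.1720 (running +5.9836)
  i=6: 0.1537·-2.8216 − 2.9168·-2.7212 = +7.5032 (running +13.4868)
  i=7: 2.9168·0.0930 − 3.3622·-2.8216 = +9.7579 (running +23.2447)
Area = |Σ|/2 = |23.2447|/2 = 11.6224

Area at t=0.756: 11.6224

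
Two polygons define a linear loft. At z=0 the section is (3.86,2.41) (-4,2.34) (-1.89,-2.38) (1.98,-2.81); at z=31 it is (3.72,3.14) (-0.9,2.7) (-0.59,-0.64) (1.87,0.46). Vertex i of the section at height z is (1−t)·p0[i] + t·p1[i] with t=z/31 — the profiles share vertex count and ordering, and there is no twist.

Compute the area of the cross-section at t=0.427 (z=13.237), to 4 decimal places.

Cross-section at t=0.427: each vertex is (1-t)·p0[i] + t·p1[i].
  v1: (1-0.427)·(3.86,2.41) + 0.427·(3.72,3.14) = (3.8002,2.7217)
  v2: (1-0.427)·(-4,2.34) + 0.427·(-0.9,2.7) = (-2.6763,2.4937)
  v3: (1-0.427)·(-1.89,-2.38) + 0.427·(-0.59,-0.64) = (-1.3349,-1.6370)
  v4: (1-0.427)·(1.98,-2.81) + 0.427·(1.87,0.46) = (1.9330,-1.4137)
Shoelace sum Σ(x_i·y_{i+1} − x_{i+1}·y_i):
  i=1: 3.8002·2.4937 − -2.6763·2.7217 = +16.7608 (running +16.7608)
  i=2: -2.6763·-1.6370 − -1.3349·2.4937 = +7.7100 (running +24.4708)
  i=3: -1.3349·-1.4137 − 1.9330·-1.6370 = +5.0516 (running +29.5224)
  i=4: 1.9330·2.7217 − 3.8002·-1.4137 = +10.6336 (running +40.1559)
Area = |Σ|/2 = |40.1559|/2 = 20.0780

Area at t=0.427: 20.0780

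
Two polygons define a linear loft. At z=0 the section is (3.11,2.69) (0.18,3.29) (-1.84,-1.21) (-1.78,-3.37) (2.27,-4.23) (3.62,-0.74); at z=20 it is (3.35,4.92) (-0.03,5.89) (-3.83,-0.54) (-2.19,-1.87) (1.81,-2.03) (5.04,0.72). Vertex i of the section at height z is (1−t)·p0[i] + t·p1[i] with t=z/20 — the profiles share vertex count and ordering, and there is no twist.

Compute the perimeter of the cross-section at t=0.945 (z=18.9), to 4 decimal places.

Cross-section at t=0.945: each vertex is (1-t)·p0[i] + t·p1[i].
  v1: (1-0.945)·(3.11,2.69) + 0.945·(3.35,4.92) = (3.3368,4.7973)
  v2: (1-0.945)·(0.18,3.29) + 0.945·(-0.03,5.89) = (-0.0184,5.7470)
  v3: (1-0.945)·(-1.84,-1.21) + 0.945·(-3.83,-0.54) = (-3.7205,-0.5769)
  v4: (1-0.945)·(-1.78,-3.37) + 0.945·(-2.19,-1.87) = (-2.1675,-1.9525)
  v5: (1-0.945)·(2.27,-4.23) + 0.945·(1.81,-2.03) = (1.8353,-2.1510)
  v6: (1-0.945)·(3.62,-0.74) + 0.945·(5.04,0.72) = (4.9619,0.6397)
Perimeter = Σ |v_{i+1} − v_i|:
  edge 1→2: √(-3.3553² + 0.9497²) = 3.4871 (running 3.4871)
  edge 2→3: √(-3.7021² + -6.3239²) = 7.3278 (running 10.8149)
  edge 3→4: √(1.5531² + -1.3757²) = 2.0747 (running 12.8896)
  edge 4→5: √(4.0028² + -0.1985²) = 4.0077 (running 16.8973)
  edge 5→6: √(3.1266² + 2.7907²) = 4.1909 (running 21.0882)
  edge 6→1: √(-1.6251² + 4.1577²) = 4.4640 (running 25.5521)
Perimeter = 25.5521

Perimeter at t=0.945: 25.5521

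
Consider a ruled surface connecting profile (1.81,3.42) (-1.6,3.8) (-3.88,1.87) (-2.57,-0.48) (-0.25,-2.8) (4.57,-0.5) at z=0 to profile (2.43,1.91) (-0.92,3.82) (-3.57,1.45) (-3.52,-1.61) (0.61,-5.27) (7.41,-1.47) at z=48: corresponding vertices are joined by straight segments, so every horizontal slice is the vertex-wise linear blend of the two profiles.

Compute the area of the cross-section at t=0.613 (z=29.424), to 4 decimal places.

Area at t=0.613: 45.9281

Cross-section at t=0.613: each vertex is (1-t)·p0[i] + t·p1[i].
  v1: (1-0.613)·(1.81,3.42) + 0.613·(2.43,1.91) = (2.1901,2.4944)
  v2: (1-0.613)·(-1.6,3.8) + 0.613·(-0.92,3.82) = (-1.1832,3.8123)
  v3: (1-0.613)·(-3.88,1.87) + 0.613·(-3.57,1.45) = (-3.6900,1.6125)
  v4: (1-0.613)·(-2.57,-0.48) + 0.613·(-3.52,-1.61) = (-3.1524,-1.1727)
  v5: (1-0.613)·(-0.25,-2.8) + 0.613·(0.61,-5.27) = (0.2772,-4.3141)
  v6: (1-0.613)·(4.57,-0.5) + 0.613·(7.41,-1.47) = (6.3109,-1.0946)
Shoelace sum Σ(x_i·y_{i+1} − x_{i+1}·y_i):
  i=1: 2.1901·3.8123 − -1.1832·2.4944 = +11.3003 (running +11.3003)
  i=2: -1.1832·1.6125 − -3.6900·3.8123 = +12.1592 (running +23.4595)
  i=3: -3.6900·-1.1727 − -3.1524·1.6125 = +9.4105 (running +32.8700)
  i=4: -3.1524·-4.3141 − 0.2772·-1.1727 = +13.9246 (running +46.7947)
  i=5: 0.2772·-1.0946 − 6.3109·-4.3141 = +26.9226 (running +73.7173)
  i=6: 6.3109·2.4944 − 2.1901·-1.0946 = +18.1390 (running +91.8563)
Area = |Σ|/2 = |91.8563|/2 = 45.9281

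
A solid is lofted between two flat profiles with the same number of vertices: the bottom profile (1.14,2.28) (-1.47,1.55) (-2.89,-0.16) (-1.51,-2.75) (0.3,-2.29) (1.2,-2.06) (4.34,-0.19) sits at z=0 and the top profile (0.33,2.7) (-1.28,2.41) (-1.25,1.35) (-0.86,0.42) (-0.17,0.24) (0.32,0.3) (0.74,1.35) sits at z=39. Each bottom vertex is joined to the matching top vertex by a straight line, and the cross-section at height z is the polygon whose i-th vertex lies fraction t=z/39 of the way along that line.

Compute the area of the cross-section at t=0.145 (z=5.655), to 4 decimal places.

Cross-section at t=0.145: each vertex is (1-t)·p0[i] + t·p1[i].
  v1: (1-0.145)·(1.14,2.28) + 0.145·(0.33,2.7) = (1.0225,2.3409)
  v2: (1-0.145)·(-1.47,1.55) + 0.145·(-1.28,2.41) = (-1.4425,1.6747)
  v3: (1-0.145)·(-2.89,-0.16) + 0.145·(-1.25,1.35) = (-2.6522,0.0590)
  v4: (1-0.145)·(-1.51,-2.75) + 0.145·(-0.86,0.42) = (-1.4158,-2.2903)
  v5: (1-0.145)·(0.3,-2.29) + 0.145·(-0.17,0.24) = (0.2319,-1.9232)
  v6: (1-0.145)·(1.2,-2.06) + 0.145·(0.32,0.3) = (1.0724,-1.7178)
  v7: (1-0.145)·(4.34,-0.19) + 0.145·(0.74,1.35) = (3.8180,0.0333)
Shoelace sum Σ(x_i·y_{i+1} − x_{i+1}·y_i):
  i=1: 1.0225·1.6747 − -1.4425·2.3409 = +5.0891 (running +5.0891)
  i=2: -1.4425·0.0590 − -2.6522·1.6747 = +4.3566 (running +9.4457)
  i=3: -2.6522·-2.2903 − -1.4158·0.0590 = +6.1579 (running +15.6036)
  i=4: -1.4158·-1.9232 − 0.2319·-2.2903 = +3.2537 (running +18.8573)
  i=5: 0.2319·-1.7178 − 1.0724·-1.9232 = +1.6641 (running +20.5215)
  i=6: 1.0724·0.0333 − 3.8180·-1.7178 = +6.5943 (running +27.1157)
  i=7: 3.8180·2.3409 − 1.0225·0.0333 = +8.9035 (running +36.0192)
Area = |Σ|/2 = |36.0192|/2 = 18.0096

Area at t=0.145: 18.0096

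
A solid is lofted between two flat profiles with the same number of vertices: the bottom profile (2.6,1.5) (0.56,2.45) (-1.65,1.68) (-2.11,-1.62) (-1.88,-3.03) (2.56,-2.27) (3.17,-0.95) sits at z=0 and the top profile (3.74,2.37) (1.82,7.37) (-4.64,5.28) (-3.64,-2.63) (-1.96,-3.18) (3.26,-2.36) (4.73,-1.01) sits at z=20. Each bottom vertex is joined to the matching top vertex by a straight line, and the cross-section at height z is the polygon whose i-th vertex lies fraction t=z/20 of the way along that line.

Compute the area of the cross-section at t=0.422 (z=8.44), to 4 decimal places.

Area at t=0.422: 38.7074

Cross-section at t=0.422: each vertex is (1-t)·p0[i] + t·p1[i].
  v1: (1-0.422)·(2.6,1.5) + 0.422·(3.74,2.37) = (3.0811,1.8671)
  v2: (1-0.422)·(0.56,2.45) + 0.422·(1.82,7.37) = (1.0917,4.5262)
  v3: (1-0.422)·(-1.65,1.68) + 0.422·(-4.64,5.28) = (-2.9118,3.1992)
  v4: (1-0.422)·(-2.11,-1.62) + 0.422·(-3.64,-2.63) = (-2.7557,-2.0462)
  v5: (1-0.422)·(-1.88,-3.03) + 0.422·(-1.96,-3.18) = (-1.9138,-3.0933)
  v6: (1-0.422)·(2.56,-2.27) + 0.422·(3.26,-2.36) = (2.8554,-2.3080)
  v7: (1-0.422)·(3.17,-0.95) + 0.422·(4.73,-1.01) = (3.8283,-0.9753)
Shoelace sum Σ(x_i·y_{i+1} − x_{i+1}·y_i):
  i=1: 3.0811·4.5262 − 1.0917·1.8671 = +11.9073 (running +11.9073)
  i=2: 1.0917·3.1992 − -2.9118·4.5262 = +16.6720 (running +28.5794)
  i=3: -2.9118·-2.0462 − -2.7557·3.1992 = +14.7740 (running +43.3534)
  i=4: -2.7557·-3.0933 − -1.9138·-2.0462 = +4.6081 (running +47.9615)
  i=5: -1.9138·-2.3080 − 2.8554·-3.0933 = +13.2495 (running +61.2110)
  i=6: 2.8554·-0.9753 − 3.8283·-2.3080 = +6.0508 (running +67.2618)
  i=7: 3.8283·1.8671 − 3.0811·-0.9753 = +10.1530 (running +77.4149)
Area = |Σ|/2 = |77.4149|/2 = 38.7074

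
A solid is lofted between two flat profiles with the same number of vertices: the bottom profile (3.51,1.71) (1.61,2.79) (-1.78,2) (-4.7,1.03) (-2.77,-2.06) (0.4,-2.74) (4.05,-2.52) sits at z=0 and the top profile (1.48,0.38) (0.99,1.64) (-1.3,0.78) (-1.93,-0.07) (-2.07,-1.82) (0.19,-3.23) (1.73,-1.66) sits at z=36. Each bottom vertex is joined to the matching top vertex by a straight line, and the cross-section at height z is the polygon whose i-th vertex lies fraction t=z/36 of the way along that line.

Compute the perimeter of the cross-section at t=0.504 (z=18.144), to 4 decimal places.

Cross-section at t=0.504: each vertex is (1-t)·p0[i] + t·p1[i].
  v1: (1-0.504)·(3.51,1.71) + 0.504·(1.48,0.38) = (2.4869,1.0397)
  v2: (1-0.504)·(1.61,2.79) + 0.504·(0.99,1.64) = (1.2975,2.2104)
  v3: (1-0.504)·(-1.78,2) + 0.504·(-1.3,0.78) = (-1.5381,1.3851)
  v4: (1-0.504)·(-4.7,1.03) + 0.504·(-1.93,-0.07) = (-3.3039,0.4756)
  v5: (1-0.504)·(-2.77,-2.06) + 0.504·(-2.07,-1.82) = (-2.4172,-1.9390)
  v6: (1-0.504)·(0.4,-2.74) + 0.504·(0.19,-3.23) = (0.2942,-2.9870)
  v7: (1-0.504)·(4.05,-2.52) + 0.504·(1.73,-1.66) = (2.8807,-2.0866)
Perimeter = Σ |v_{i+1} − v_i|:
  edge 1→2: √(-1.1894² + 1.1707²) = 1.6689 (running 1.6689)
  edge 2→3: √(-2.8356² + -0.8253²) = 2.9533 (running 4.6221)
  edge 3→4: √(-1.7658² + -0.9095²) = 1.9863 (running 6.6084)
  edge 4→5: √(0.8867² + -2.4146²) = 2.5723 (running 9.1807)
  edge 5→6: √(2.7114² + -1.0479²) = 2.9068 (running 12.0876)
  edge 6→7: √(2.5866² + 0.9004²) = 2.7388 (running 14.8264)
  edge 7→1: √(-0.3938² + 3.1262²) = 3.1510 (running 17.9773)
Perimeter = 17.9773

Perimeter at t=0.504: 17.9773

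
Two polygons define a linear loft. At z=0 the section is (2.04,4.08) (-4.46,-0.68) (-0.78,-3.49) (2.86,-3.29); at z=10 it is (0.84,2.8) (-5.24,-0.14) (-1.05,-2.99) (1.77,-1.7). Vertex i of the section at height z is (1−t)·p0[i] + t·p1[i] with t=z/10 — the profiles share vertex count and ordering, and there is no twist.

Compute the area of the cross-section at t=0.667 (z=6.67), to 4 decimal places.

Cross-section at t=0.667: each vertex is (1-t)·p0[i] + t·p1[i].
  v1: (1-0.667)·(2.04,4.08) + 0.667·(0.84,2.8) = (1.2396,3.2262)
  v2: (1-0.667)·(-4.46,-0.68) + 0.667·(-5.24,-0.14) = (-4.9803,-0.3198)
  v3: (1-0.667)·(-0.78,-3.49) + 0.667·(-1.05,-2.99) = (-0.9601,-3.1565)
  v4: (1-0.667)·(2.86,-3.29) + 0.667·(1.77,-1.7) = (2.1330,-2.2295)
Shoelace sum Σ(x_i·y_{i+1} − x_{i+1}·y_i):
  i=1: 1.2396·-0.3198 − -4.9803·3.2262 = +15.6711 (running +15.6711)
  i=2: -4.9803·-3.1565 − -0.9601·-0.3198 = +15.4131 (running +31.0842)
  i=3: -0.9601·-2.2295 − 2.1330·-3.1565 = +8.8732 (running +39.9574)
  i=4: 2.1330·3.2262 − 1.2396·-2.2295 = +9.6451 (running +49.6025)
Area = |Σ|/2 = |49.6025|/2 = 24.8013

Area at t=0.667: 24.8013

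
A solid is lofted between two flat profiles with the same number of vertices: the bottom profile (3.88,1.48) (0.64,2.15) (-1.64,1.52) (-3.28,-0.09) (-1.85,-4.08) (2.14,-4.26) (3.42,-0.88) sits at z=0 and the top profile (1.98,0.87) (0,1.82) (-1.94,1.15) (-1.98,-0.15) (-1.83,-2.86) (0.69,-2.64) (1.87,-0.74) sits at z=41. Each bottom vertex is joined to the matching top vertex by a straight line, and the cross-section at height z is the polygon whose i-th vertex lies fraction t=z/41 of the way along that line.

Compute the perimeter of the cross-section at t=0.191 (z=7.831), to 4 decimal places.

Perimeter at t=0.191: 20.6711

Cross-section at t=0.191: each vertex is (1-t)·p0[i] + t·p1[i].
  v1: (1-0.191)·(3.88,1.48) + 0.191·(1.98,0.87) = (3.5171,1.3635)
  v2: (1-0.191)·(0.64,2.15) + 0.191·(0,1.82) = (0.5178,2.0870)
  v3: (1-0.191)·(-1.64,1.52) + 0.191·(-1.94,1.15) = (-1.6973,1.4493)
  v4: (1-0.191)·(-3.28,-0.09) + 0.191·(-1.98,-0.15) = (-3.0317,-0.1015)
  v5: (1-0.191)·(-1.85,-4.08) + 0.191·(-1.83,-2.86) = (-1.8462,-3.8470)
  v6: (1-0.191)·(2.14,-4.26) + 0.191·(0.69,-2.64) = (1.8631,-3.9506)
  v7: (1-0.191)·(3.42,-0.88) + 0.191·(1.87,-0.74) = (3.1239,-0.8533)
Perimeter = Σ |v_{i+1} − v_i|:
  edge 1→2: √(-2.9993² + 0.7235²) = 3.0854 (running 3.0854)
  edge 2→3: √(-2.2151² + -0.6376²) = 2.3050 (running 5.3904)
  edge 3→4: √(-1.3344² + -1.5508²) = 2.0459 (running 7.4362)
  edge 4→5: √(1.1855² + -3.7455²) = 3.9287 (running 11.3649)
  edge 5→6: √(3.7092² + -0.1036²) = 3.7107 (running 15.0756)
  edge 6→7: √(1.2609² + 3.0973²) = 3.3441 (running 18.4197)
  edge 7→1: √(0.3931² + 2.2167²) = 2.2513 (running 20.6711)
Perimeter = 20.6711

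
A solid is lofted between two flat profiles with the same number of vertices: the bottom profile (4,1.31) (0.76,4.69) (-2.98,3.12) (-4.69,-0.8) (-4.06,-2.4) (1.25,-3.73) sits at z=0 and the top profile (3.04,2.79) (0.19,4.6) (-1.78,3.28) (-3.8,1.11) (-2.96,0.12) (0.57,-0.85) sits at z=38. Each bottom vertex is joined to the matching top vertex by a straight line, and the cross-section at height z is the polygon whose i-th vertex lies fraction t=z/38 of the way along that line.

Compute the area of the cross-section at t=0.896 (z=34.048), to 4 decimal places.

Cross-section at t=0.896: each vertex is (1-t)·p0[i] + t·p1[i].
  v1: (1-0.896)·(4,1.31) + 0.896·(3.04,2.79) = (3.1398,2.6361)
  v2: (1-0.896)·(0.76,4.69) + 0.896·(0.19,4.6) = (0.2493,4.6094)
  v3: (1-0.896)·(-2.98,3.12) + 0.896·(-1.78,3.28) = (-1.9048,3.2634)
  v4: (1-0.896)·(-4.69,-0.8) + 0.896·(-3.8,1.11) = (-3.8926,0.9114)
  v5: (1-0.896)·(-4.06,-2.4) + 0.896·(-2.96,0.12) = (-3.0744,-0.1421)
  v6: (1-0.896)·(1.25,-3.73) + 0.896·(0.57,-0.85) = (0.6407,-1.1495)
Shoelace sum Σ(x_i·y_{i+1} − x_{i+1}·y_i):
  i=1: 3.1398·4.6094 − 0.2493·2.6361 = +13.8155 (running +13.8155)
  i=2: 0.2493·3.2634 − -1.9048·4.6094 = +9.5934 (running +23.4089)
  i=3: -1.9048·0.9114 − -3.8926·3.2634 = +10.9669 (running +34.3758)
  i=4: -3.8926·-0.1421 − -3.0744·0.9114 = +3.3549 (running +37.7307)
  i=5: -3.0744·-1.1495 − 0.6407·-0.1421 = +3.6251 (running +41.3559)
  i=6: 0.6407·2.6361 − 3.1398·-1.1495 = +5.2983 (running +46.6542)
Area = |Σ|/2 = |46.6542|/2 = 23.3271

Area at t=0.896: 23.3271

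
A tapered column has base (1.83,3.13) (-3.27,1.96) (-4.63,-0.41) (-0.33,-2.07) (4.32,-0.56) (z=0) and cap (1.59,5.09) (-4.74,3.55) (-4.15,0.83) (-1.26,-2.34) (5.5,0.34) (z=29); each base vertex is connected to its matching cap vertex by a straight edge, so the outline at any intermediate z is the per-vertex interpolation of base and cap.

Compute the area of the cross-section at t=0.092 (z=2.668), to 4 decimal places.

Cross-section at t=0.092: each vertex is (1-t)·p0[i] + t·p1[i].
  v1: (1-0.092)·(1.83,3.13) + 0.092·(1.59,5.09) = (1.8079,3.3103)
  v2: (1-0.092)·(-3.27,1.96) + 0.092·(-4.74,3.55) = (-3.4052,2.1063)
  v3: (1-0.092)·(-4.63,-0.41) + 0.092·(-4.15,0.83) = (-4.5858,-0.2959)
  v4: (1-0.092)·(-0.33,-2.07) + 0.092·(-1.26,-2.34) = (-0.4156,-2.0948)
  v5: (1-0.092)·(4.32,-0.56) + 0.092·(5.5,0.34) = (4.4286,-0.4772)
Shoelace sum Σ(x_i·y_{i+1} − x_{i+1}·y_i):
  i=1: 1.8079·2.1063 − -3.4052·3.3103 = +15.0804 (running +15.0804)
  i=2: -3.4052·-0.2959 − -4.5858·2.1063 = +10.6667 (running +25.7472)
  i=3: -4.5858·-2.0948 − -0.4156·-0.2959 = +9.4836 (running +35.2308)
  i=4: -0.4156·-0.4772 − 4.4286·-2.0948 = +9.4754 (running +44.7062)
  i=5: 4.4286·3.3103 − 1.8079·-0.4772 = +15.5227 (running +60.2289)
Area = |Σ|/2 = |60.2289|/2 = 30.1145

Area at t=0.092: 30.1145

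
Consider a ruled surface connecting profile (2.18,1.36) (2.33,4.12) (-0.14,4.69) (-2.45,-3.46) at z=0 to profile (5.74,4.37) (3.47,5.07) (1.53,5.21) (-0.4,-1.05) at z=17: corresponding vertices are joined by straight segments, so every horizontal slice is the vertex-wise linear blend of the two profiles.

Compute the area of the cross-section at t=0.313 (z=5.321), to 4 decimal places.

Area at t=0.313: 16.1023

Cross-section at t=0.313: each vertex is (1-t)·p0[i] + t·p1[i].
  v1: (1-0.313)·(2.18,1.36) + 0.313·(5.74,4.37) = (3.2943,2.3021)
  v2: (1-0.313)·(2.33,4.12) + 0.313·(3.47,5.07) = (2.6868,4.4174)
  v3: (1-0.313)·(-0.14,4.69) + 0.313·(1.53,5.21) = (0.3827,4.8528)
  v4: (1-0.313)·(-2.45,-3.46) + 0.313·(-0.4,-1.05) = (-1.8084,-2.7057)
Shoelace sum Σ(x_i·y_{i+1} − x_{i+1}·y_i):
  i=1: 3.2943·4.4174 − 2.6868·2.3021 = +8.3666 (running +8.3666)
  i=2: 2.6868·4.8528 − 0.3827·4.4174 = +11.3479 (running +19.7145)
  i=3: 0.3827·-2.7057 − -1.8084·4.8528 = +7.7400 (running +27.4545)
  i=4: -1.8084·2.3021 − 3.2943·-2.7057 = +4.7502 (running +32.2047)
Area = |Σ|/2 = |32.2047|/2 = 16.1023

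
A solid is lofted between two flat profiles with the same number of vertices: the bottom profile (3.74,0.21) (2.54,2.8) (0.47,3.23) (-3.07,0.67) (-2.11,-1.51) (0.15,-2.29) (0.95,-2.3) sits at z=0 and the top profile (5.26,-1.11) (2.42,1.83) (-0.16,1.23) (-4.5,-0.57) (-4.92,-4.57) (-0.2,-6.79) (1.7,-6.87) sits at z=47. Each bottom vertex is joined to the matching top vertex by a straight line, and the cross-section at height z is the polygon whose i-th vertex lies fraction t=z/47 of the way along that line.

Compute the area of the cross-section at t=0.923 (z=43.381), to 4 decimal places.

Area at t=0.923: 55.9388

Cross-section at t=0.923: each vertex is (1-t)·p0[i] + t·p1[i].
  v1: (1-0.923)·(3.74,0.21) + 0.923·(5.26,-1.11) = (5.1430,-1.0084)
  v2: (1-0.923)·(2.54,2.8) + 0.923·(2.42,1.83) = (2.4292,1.9047)
  v3: (1-0.923)·(0.47,3.23) + 0.923·(-0.16,1.23) = (-0.1115,1.3840)
  v4: (1-0.923)·(-3.07,0.67) + 0.923·(-4.5,-0.57) = (-4.3899,-0.4745)
  v5: (1-0.923)·(-2.11,-1.51) + 0.923·(-4.92,-4.57) = (-4.7036,-4.3344)
  v6: (1-0.923)·(0.15,-2.29) + 0.923·(-0.2,-6.79) = (-0.1731,-6.4435)
  v7: (1-0.923)·(0.95,-2.3) + 0.923·(1.7,-6.87) = (1.6422,-6.5181)
Shoelace sum Σ(x_i·y_{i+1} − x_{i+1}·y_i):
  i=1: 5.1430·1.9047 − 2.4292·-1.0084 = +12.2453 (running +12.2453)
  i=2: 2.4292·1.3840 − -0.1115·1.9047 = +3.5744 (running +15.8197)
  i=3: -0.1115·-0.4745 − -4.3899·1.3840 = +6.1285 (running +21.9482)
  i=4: -4.3899·-4.3344 − -4.7036·-0.4745 = +16.7955 (running +38.7437)
  i=5: -4.7036·-6.4435 − -0.1731·-4.3344 = +29.5578 (running +68.3015)
  i=6: -0.1731·-6.5181 − 1.6422·-6.4435 = +11.7098 (running +80.0113)
  i=7: 1.6422·-1.0084 − 5.1430·-6.5181 = +31.8664 (running +111.8777)
Area = |Σ|/2 = |111.8777|/2 = 55.9388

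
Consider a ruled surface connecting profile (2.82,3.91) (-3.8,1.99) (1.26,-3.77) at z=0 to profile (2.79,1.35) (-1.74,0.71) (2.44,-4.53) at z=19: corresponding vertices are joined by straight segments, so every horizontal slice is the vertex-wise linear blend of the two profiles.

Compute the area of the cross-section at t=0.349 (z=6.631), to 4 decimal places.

Area at t=0.349: 19.9315

Cross-section at t=0.349: each vertex is (1-t)·p0[i] + t·p1[i].
  v1: (1-0.349)·(2.82,3.91) + 0.349·(2.79,1.35) = (2.8095,3.0166)
  v2: (1-0.349)·(-3.8,1.99) + 0.349·(-1.74,0.71) = (-3.0811,1.5433)
  v3: (1-0.349)·(1.26,-3.77) + 0.349·(2.44,-4.53) = (1.6718,-4.0352)
Shoelace sum Σ(x_i·y_{i+1} − x_{i+1}·y_i):
  i=1: 2.8095·1.5433 − -3.0811·3.0166 = +13.6301 (running +13.6301)
  i=2: -3.0811·-4.0352 − 1.6718·1.5433 = +9.8527 (running +23.4828)
  i=3: 1.6718·3.0166 − 2.8095·-4.0352 = +16.3803 (running +39.8631)
Area = |Σ|/2 = |39.8631|/2 = 19.9315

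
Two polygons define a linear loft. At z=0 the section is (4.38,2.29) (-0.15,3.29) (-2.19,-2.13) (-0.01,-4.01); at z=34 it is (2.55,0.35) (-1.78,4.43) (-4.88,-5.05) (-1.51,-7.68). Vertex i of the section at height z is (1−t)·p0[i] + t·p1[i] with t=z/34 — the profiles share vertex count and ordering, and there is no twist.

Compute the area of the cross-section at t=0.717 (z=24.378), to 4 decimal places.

Cross-section at t=0.717: each vertex is (1-t)·p0[i] + t·p1[i].
  v1: (1-0.717)·(4.38,2.29) + 0.717·(2.55,0.35) = (3.0679,0.8990)
  v2: (1-0.717)·(-0.15,3.29) + 0.717·(-1.78,4.43) = (-1.3187,4.1074)
  v3: (1-0.717)·(-2.19,-2.13) + 0.717·(-4.88,-5.05) = (-4.1187,-4.2236)
  v4: (1-0.717)·(-0.01,-4.01) + 0.717·(-1.51,-7.68) = (-1.0855,-6.6414)
Shoelace sum Σ(x_i·y_{i+1} − x_{i+1}·y_i):
  i=1: 3.0679·4.1074 − -1.3187·0.8990 = +13.7865 (running +13.7865)
  i=2: -1.3187·-4.2236 − -4.1187·4.1074 = +22.4869 (running +36.2735)
  i=3: -4.1187·-6.6414 − -1.0855·-4.2236 = +22.7693 (running +59.0428)
  i=4: -1.0855·0.8990 − 3.0679·-6.6414 = +19.3992 (running +78.4420)
Area = |Σ|/2 = |78.4420|/2 = 39.2210

Area at t=0.717: 39.2210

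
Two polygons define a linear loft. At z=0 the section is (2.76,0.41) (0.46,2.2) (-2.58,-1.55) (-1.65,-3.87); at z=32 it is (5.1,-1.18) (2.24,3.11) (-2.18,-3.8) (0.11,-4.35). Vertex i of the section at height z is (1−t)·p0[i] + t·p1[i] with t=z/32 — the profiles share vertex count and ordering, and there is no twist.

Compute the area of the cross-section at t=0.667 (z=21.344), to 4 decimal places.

Area at t=0.667: 20.6612

Cross-section at t=0.667: each vertex is (1-t)·p0[i] + t·p1[i].
  v1: (1-0.667)·(2.76,0.41) + 0.667·(5.1,-1.18) = (4.3208,-0.6505)
  v2: (1-0.667)·(0.46,2.2) + 0.667·(2.24,3.11) = (1.6473,2.8070)
  v3: (1-0.667)·(-2.58,-1.55) + 0.667·(-2.18,-3.8) = (-2.3132,-3.0508)
  v4: (1-0.667)·(-1.65,-3.87) + 0.667·(0.11,-4.35) = (-0.4761,-4.1902)
Shoelace sum Σ(x_i·y_{i+1} − x_{i+1}·y_i):
  i=1: 4.3208·2.8070 − 1.6473·-0.6505 = +13.1999 (running +13.1999)
  i=2: 1.6473·-3.0508 − -2.3132·2.8070 = +1.4677 (running +14.6676)
  i=3: -2.3132·-4.1902 − -0.4761·-3.0508 = +8.2403 (running +22.9079)
  i=4: -0.4761·-0.6505 − 4.3208·-4.1902 = +18.4145 (running +41.3223)
Area = |Σ|/2 = |41.3223|/2 = 20.6612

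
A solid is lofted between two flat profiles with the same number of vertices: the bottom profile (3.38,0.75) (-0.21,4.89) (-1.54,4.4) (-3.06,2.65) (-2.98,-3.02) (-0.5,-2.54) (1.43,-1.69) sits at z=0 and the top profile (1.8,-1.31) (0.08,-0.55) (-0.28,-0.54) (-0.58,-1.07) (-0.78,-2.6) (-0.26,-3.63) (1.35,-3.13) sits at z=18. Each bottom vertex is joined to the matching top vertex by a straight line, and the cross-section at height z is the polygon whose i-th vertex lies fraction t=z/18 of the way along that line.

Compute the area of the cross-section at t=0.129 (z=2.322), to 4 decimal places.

Area at t=0.129: 28.4858

Cross-section at t=0.129: each vertex is (1-t)·p0[i] + t·p1[i].
  v1: (1-0.129)·(3.38,0.75) + 0.129·(1.8,-1.31) = (3.1762,0.4843)
  v2: (1-0.129)·(-0.21,4.89) + 0.129·(0.08,-0.55) = (-0.1726,4.1882)
  v3: (1-0.129)·(-1.54,4.4) + 0.129·(-0.28,-0.54) = (-1.3775,3.7627)
  v4: (1-0.129)·(-3.06,2.65) + 0.129·(-0.58,-1.07) = (-2.7401,2.1701)
  v5: (1-0.129)·(-2.98,-3.02) + 0.129·(-0.78,-2.6) = (-2.6962,-2.9658)
  v6: (1-0.129)·(-0.5,-2.54) + 0.129·(-0.26,-3.63) = (-0.4690,-2.6806)
  v7: (1-0.129)·(1.43,-1.69) + 0.129·(1.35,-3.13) = (1.4197,-1.8758)
Shoelace sum Σ(x_i·y_{i+1} − x_{i+1}·y_i):
  i=1: 3.1762·4.1882 − -0.1726·0.4843 = +13.3862 (running +13.3862)
  i=2: -0.1726·3.7627 − -1.3775·4.1882 = +5.1197 (running +18.5059)
  i=3: -1.3775·2.1701 − -2.7401·3.7627 = +7.3210 (running +25.8269)
  i=4: -2.7401·-2.9658 − -2.6962·2.1701 = +13.9777 (running +39.8045)
  i=5: -2.6962·-2.6806 − -0.4690·-2.9658 = +5.8364 (running +45.6409)
  i=6: -0.4690·-1.8758 − 1.4197·-2.6806 = +4.6854 (running +50.3263)
  i=7: 1.4197·0.4843 − 3.1762·-1.8758 = +6.6452 (running +56.9716)
Area = |Σ|/2 = |56.9716|/2 = 28.4858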